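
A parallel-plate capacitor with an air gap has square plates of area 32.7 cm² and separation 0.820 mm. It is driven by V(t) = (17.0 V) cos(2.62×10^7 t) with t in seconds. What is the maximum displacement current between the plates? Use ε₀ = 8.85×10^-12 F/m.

0.0157 A

C = ε₀A/d = (8.85×10^-12)(3.27×10^-3)/(8.20×10^-4) = 3.529×10^-11 F; ω = 2.62×10^7 rad/s.
I_d = C dV/dt, so |I_d|_max = C V₀ ω = (3.529×10^-11)(17.0)(2.62×10^7) = 0.0157 A.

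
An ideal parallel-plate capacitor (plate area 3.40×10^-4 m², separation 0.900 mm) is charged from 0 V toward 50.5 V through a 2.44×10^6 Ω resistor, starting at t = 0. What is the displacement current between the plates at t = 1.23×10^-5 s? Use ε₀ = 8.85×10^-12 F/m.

With C = ε₀A/d = (8.85×10^-12)(3.40×10^-4)/(9.00×10^-4) = 3.343×10^-12 F, the time constant is τ = RC = 8.157×10^-6 s, so t/τ = 1.508 and e^(−t/τ) = 0.2214.
I_d = I_cond = (V₀/R) e^(−t/τ) = (2.070×10^-5)(0.2214) = 4.58×10^-6 A.

4.58×10^-6 A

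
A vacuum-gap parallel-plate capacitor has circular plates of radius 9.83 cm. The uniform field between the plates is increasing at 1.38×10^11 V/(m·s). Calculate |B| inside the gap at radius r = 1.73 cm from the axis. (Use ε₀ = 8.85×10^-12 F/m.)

1.33×10^-8 T

Total displacement current: I_d = ε₀(πR²)(dE/dt) = (8.85×10^-12)(0.03036)(1.38×10^11) = 0.03708 A.
An Ampèrian loop of radius r encloses a fraction (r/R)² of I_d. Then B·2πr = μ₀ I_d (r/R)², giving B = μ₀ I_d r/(2πR²) = 1.33×10^-8 T.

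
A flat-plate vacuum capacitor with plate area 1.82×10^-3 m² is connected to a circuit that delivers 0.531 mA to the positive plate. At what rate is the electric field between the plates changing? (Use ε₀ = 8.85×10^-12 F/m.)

By continuity, I_d in the gap equals the 0.531 mA flowing in the wire.
Since I_d = ε₀ A dE/dt, dE/dt = I_d/(ε₀A) = (5.31×10^-4)/((8.85×10^-12)(1.82×10^-3)) = 3.30×10^10 V/(m·s).

3.30×10^10 V/(m·s)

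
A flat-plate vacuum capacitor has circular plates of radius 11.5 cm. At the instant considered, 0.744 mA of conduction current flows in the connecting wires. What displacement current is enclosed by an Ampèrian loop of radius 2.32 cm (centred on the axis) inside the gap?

3.03×10^-5 A

By continuity the displacement current in the gap matches the conduction current: I_d = 7.44×10^-4 A.
Through an area πr² the displacement current is I_d·(πr²/πR²) = I_d (r/R)² = 3.03×10^-5 A.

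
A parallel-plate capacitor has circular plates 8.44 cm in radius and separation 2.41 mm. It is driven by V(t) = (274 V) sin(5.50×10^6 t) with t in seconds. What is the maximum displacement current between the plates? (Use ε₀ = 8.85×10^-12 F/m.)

0.124 A

C = ε₀A/d = (8.85×10^-12)(0.02238)/(2.41×10^-3) = 8.218×10^-11 F; ω = 5.50×10^6 rad/s.
I_d = C dV/dt, so |I_d|_max = C V₀ ω = (8.218×10^-11)(274)(5.50×10^6) = 0.124 A.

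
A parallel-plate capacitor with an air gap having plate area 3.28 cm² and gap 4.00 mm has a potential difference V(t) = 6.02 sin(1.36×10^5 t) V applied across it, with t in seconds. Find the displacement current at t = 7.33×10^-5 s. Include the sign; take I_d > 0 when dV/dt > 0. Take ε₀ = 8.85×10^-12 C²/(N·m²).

dV/dt = (6.02)(1.36×10^5)·cos(9.9688) = -7.005×10^5 V/s.
I_d = C dV/dt with C = ε₀A/d = (8.85×10^-12)(3.28×10^-4)/(4.00×10^-3) = 7.257×10^-13 F, so I_d = (7.257×10^-13)(-7.005×10^5) = -5.08×10^-7 A.

-5.08×10^-7 A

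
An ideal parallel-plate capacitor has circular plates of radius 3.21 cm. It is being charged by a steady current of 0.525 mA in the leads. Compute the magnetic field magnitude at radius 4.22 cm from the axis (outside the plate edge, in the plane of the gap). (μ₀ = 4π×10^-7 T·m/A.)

No conduction current crosses the gap, so I_d there equals the 5.25×10^-4 A in the leads.
Outside the plates the loop encloses all of I_d, so B·2πr = μ₀ I_d and B = 2.49×10^-9 T.

2.49×10^-9 T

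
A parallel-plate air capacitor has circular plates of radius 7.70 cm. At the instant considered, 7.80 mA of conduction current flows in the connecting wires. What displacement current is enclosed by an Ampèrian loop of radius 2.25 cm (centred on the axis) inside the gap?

6.66×10^-4 A

By continuity the displacement current in the gap matches the conduction current: I_d = 7.80×10^-3 A.
The field is uniform, so I_d,enc = I_d (r/R)² = (7.80×10^-3)(2.25/7.70)² = 6.66×10^-4 A.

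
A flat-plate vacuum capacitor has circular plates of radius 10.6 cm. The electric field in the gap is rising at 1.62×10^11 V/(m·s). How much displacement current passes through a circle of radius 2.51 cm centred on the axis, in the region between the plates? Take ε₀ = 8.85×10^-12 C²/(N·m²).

I_d = ε₀ dΦ_E/dt = ε₀ πR² (dE/dt) = (8.85×10^-12)(0.03530)(1.62×10^11) = 0.05061 A through the full plate area.
Through an area πr² the displacement current is I_d·(πr²/πR²) = I_d (r/R)² = 2.84×10^-3 A.

2.84×10^-3 A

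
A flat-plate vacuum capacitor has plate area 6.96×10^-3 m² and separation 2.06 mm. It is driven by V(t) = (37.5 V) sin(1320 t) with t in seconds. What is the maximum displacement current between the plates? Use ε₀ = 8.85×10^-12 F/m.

(dE/dt)_max = V₀ω/d = 2.403×10^7 V/(m·s); ω = 1320 rad/s.
I_d,max = ε₀ A (dE/dt)_max = (8.85×10^-12)(6.96×10^-3)(2.403×10^7) = 1.48×10^-6 A.

1.48×10^-6 A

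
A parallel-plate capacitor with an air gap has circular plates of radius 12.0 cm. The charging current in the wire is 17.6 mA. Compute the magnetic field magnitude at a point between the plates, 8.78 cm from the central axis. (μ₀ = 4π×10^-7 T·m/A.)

No conduction current crosses the gap, so I_d there equals the 0.0176 A in the leads.
An Ampèrian loop of radius r encloses a fraction (r/R)² of I_d. Then B·2πr = μ₀ I_d (r/R)², giving B = μ₀ I_d r/(2πR²) = 2.15×10^-8 T.

2.15×10^-8 T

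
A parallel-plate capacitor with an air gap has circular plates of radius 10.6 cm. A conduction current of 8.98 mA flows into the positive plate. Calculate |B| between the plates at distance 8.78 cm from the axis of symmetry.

By continuity the displacement current in the gap matches the conduction current: I_d = 8.98×10^-3 A.
∮B·dl = μ₀ I_d,enc with I_d,enc = I_d r²/R² = 6.161×10^-3 A; so B = μ₀ I_d,enc/(2πr) = 1.40×10^-8 T.

1.40×10^-8 T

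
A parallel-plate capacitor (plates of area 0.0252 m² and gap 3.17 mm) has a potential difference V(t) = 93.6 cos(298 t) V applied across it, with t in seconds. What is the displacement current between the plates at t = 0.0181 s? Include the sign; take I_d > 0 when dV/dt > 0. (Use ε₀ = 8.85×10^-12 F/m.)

1.52×10^-6 A

dV/dt = (93.6)(298)·−sin(5.3938) = 2.166×10^4 V/s.
I_d = C dV/dt with C = ε₀A/d = (8.85×10^-12)(0.0252)/(3.17×10^-3) = 7.035×10^-11 F, so I_d = (7.035×10^-11)(2.166×10^4) = 1.52×10^-6 A.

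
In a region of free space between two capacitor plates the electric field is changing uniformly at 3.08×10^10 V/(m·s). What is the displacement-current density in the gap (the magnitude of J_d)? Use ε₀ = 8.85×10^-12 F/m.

The displacement-current density is ε₀ ∂E/∂t = (8.85×10^-12)(3.08×10^10) = 0.273 A/m².

0.273 A/m²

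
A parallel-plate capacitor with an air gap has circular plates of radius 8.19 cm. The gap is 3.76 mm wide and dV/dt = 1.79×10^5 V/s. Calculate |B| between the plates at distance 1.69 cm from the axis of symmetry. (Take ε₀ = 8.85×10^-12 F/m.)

dE/dt = (dV/dt)/d = 4.761×10^7 V/(m·s); I_d = ε₀(πR²)(dE/dt) = (8.85×10^-12)(0.02107)(4.761×10^7) = 8.878×10^-6 A.
For r < R the Ampère–Maxwell law gives B(2πr) = μ₀ I_d (r²/R²), so B = μ₀ I_d r/(2πR²) = (4π×10^-7)(8.878×10^-6)(0.0169)/(2π·0.0819²) = 4.47×10^-12 T.

4.47×10^-12 T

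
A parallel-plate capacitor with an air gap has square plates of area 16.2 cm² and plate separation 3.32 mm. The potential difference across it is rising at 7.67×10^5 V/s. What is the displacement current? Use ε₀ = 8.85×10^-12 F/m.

3.31×10^-6 A

E = V/d so dE/dt = (dV/dt)/d = 2.310×10^8 V/(m·s), and I_d = ε₀ A dE/dt = (8.85×10^-12)(1.62×10^-3)(2.310×10^8) = 3.31×10^-6 A.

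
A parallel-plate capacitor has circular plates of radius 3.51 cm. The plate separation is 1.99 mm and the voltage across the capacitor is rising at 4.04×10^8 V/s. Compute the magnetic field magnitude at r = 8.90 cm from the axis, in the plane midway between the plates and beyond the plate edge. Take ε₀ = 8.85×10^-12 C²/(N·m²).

dE/dt = (dV/dt)/d = 2.030×10^11 V/(m·s); I_d = ε₀(πR²)(dE/dt) = (8.85×10^-12)(3.870×10^-3)(2.030×10^11) = 6.953×10^-3 A.
With r > R the enclosed displacement current is the full I_d; B = μ₀ I_d / (2πr) = 1.56×10^-8 T.

1.56×10^-8 T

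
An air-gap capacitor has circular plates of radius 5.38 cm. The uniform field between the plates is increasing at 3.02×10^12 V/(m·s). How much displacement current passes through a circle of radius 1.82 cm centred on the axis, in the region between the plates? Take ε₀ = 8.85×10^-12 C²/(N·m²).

0.0278 A

I_d = ε₀ dΦ_E/dt = ε₀ πR² (dE/dt) = (8.85×10^-12)(9.093×10^-3)(3.02×10^12) = 0.2430 A through the full plate area.
Since J_d is uniform, the enclosed fraction is (r/R)² = 0.1144, giving I_d,enc = 0.0278 A.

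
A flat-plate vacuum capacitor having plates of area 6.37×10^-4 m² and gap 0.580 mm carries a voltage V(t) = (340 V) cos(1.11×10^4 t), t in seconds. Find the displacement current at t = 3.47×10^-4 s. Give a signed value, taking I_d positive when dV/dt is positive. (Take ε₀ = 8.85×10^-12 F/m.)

2.39×10^-5 A

dV/dt = (340)(1.11×10^4)·−sin(3.8517) = 2.460×10^6 V/s.
I_d = C dV/dt with C = ε₀A/d = (8.85×10^-12)(6.37×10^-4)/(5.80×10^-4) = 9.720×10^-12 F, so I_d = (9.720×10^-12)(2.460×10^6) = 2.39×10^-5 A.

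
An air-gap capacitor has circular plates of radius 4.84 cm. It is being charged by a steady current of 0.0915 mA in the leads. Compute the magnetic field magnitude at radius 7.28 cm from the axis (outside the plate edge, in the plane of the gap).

By continuity the displacement current in the gap matches the conduction current: I_d = 9.15×10^-5 A.
With r > R the enclosed displacement current is the full I_d; B = μ₀ I_d / (2πr) = 2.51×10^-10 T.

2.51×10^-10 T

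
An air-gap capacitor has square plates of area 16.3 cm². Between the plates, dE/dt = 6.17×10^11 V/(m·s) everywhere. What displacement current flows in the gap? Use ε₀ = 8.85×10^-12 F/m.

With a uniform field, Φ_E = EA, so I_d = ε₀ A dE/dt = 8.90×10^-3 A.

8.90×10^-3 A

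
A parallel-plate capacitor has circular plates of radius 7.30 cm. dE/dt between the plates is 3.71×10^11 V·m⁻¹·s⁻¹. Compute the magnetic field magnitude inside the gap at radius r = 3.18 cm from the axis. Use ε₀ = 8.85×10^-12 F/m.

Through the whole plate area (πR² = 0.01674 m²), I_d = ε₀ πR² dE/dt = 0.05496 A.
For r < R the Ampère–Maxwell law gives B(2πr) = μ₀ I_d (r²/R²), so B = μ₀ I_d r/(2πR²) = (4π×10^-7)(0.05496)(0.0318)/(2π·0.0730²) = 6.56×10^-8 T.

6.56×10^-8 T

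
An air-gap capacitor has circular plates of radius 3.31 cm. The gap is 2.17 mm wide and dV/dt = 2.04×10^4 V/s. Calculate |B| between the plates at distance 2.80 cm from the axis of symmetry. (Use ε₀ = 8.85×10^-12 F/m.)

1.46×10^-12 T

dE/dt = (dV/dt)/d = 9.401×10^6 V/(m·s); I_d = ε₀(πR²)(dE/dt) = (8.85×10^-12)(3.442×10^-3)(9.401×10^6) = 2.864×10^-7 A.
An Ampèrian loop of radius r encloses a fraction (r/R)² of I_d. Then B·2πr = μ₀ I_d (r/R)², giving B = μ₀ I_d r/(2πR²) = 1.46×10^-12 T.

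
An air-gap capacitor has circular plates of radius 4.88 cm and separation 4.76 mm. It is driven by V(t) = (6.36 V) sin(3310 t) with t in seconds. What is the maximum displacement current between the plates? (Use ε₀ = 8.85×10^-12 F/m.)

The displacement current equals the conduction current C dV/dt, which peaks at C V₀ ω.
With C = ε₀A/d = (8.85×10^-12)(7.482×10^-3)/(4.76×10^-3) = 1.391×10^-11 F and ω = 3310 rad/s, I_d,max = (1.391×10^-11)(6.36)(3310) = 2.93×10^-7 A.

2.93×10^-7 A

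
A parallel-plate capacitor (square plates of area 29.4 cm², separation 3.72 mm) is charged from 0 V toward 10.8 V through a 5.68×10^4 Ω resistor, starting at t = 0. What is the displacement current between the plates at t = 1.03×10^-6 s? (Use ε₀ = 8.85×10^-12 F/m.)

1.42×10^-5 A

C = ε₀A/d = (8.85×10^-12)(2.94×10^-3)/(3.72×10^-3) = 6.994×10^-12 F, so τ = RC = 3.973×10^-7 s.
The conduction current is I(t) = (V₀/R) e^(−t/τ), and the displacement current between the plates equals it.
t/τ = 2.592; I_d = (10.8/5.68×10^4) · e^(−2.592) = (1.901×10^-4)(0.07487) = 1.42×10^-5 A.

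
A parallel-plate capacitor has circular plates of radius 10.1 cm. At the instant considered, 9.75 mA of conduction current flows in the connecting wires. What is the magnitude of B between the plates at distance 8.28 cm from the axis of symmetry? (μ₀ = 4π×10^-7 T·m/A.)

1.58×10^-8 T

Between the plates the displacement current equals the wire current: I_d = 9.75 mA = 9.75×10^-3 A.
An Ampèrian loop of radius r encloses a fraction (r/R)² of I_d. Then B·2πr = μ₀ I_d (r/R)², giving B = μ₀ I_d r/(2πR²) = 1.58×10^-8 T.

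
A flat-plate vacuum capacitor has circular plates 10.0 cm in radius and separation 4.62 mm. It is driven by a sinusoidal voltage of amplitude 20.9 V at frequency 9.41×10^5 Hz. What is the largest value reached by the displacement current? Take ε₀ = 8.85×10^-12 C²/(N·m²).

The displacement current equals the conduction current C dV/dt, which peaks at C V₀ ω.
With C = ε₀A/d = (8.85×10^-12)(0.03142)/(4.62×10^-3) = 6.019×10^-11 F and ω = 2πf = 5.912×10^6 rad/s, I_d,max = (6.019×10^-11)(20.9)(5.912×10^6) = 7.44×10^-3 A.

7.44×10^-3 A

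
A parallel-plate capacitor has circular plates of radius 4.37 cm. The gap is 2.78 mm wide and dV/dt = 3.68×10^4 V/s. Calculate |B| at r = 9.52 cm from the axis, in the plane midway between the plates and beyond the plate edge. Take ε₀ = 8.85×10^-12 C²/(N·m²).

I_d = C dV/dt with C = ε₀πR²/d = 1.910×10^-11 F, so I_d = (1.910×10^-11)(3.68×10^4) = 7.029×10^-7 A.
With r > R the enclosed displacement current is the full I_d; B = μ₀ I_d / (2πr) = 1.48×10^-12 T.

1.48×10^-12 T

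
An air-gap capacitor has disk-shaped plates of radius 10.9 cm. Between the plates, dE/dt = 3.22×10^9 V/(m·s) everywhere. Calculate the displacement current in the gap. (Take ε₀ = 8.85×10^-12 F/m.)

The displacement current is ε₀ times dΦ_E/dt = ε₀ A dE/dt = (8.85×10^-12)(0.03733)(3.22×10^9) = 1.06×10^-3 A.

1.06×10^-3 A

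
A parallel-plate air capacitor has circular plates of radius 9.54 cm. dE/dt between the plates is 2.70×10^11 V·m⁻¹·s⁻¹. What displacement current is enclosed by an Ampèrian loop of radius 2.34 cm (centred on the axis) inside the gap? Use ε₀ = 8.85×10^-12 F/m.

I_d = ε₀ dΦ_E/dt = ε₀ πR² (dE/dt) = (8.85×10^-12)(0.02859)(2.70×10^11) = 0.06832 A through the full plate area.
Through an area πr² the displacement current is I_d·(πr²/πR²) = I_d (r/R)² = 4.11×10^-3 A.

4.11×10^-3 A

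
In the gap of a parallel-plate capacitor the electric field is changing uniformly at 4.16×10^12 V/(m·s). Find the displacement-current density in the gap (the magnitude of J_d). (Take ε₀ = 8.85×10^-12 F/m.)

36.8 A/m²

J_d = ε₀ ∂E/∂t, so J_d = 36.8 A/m².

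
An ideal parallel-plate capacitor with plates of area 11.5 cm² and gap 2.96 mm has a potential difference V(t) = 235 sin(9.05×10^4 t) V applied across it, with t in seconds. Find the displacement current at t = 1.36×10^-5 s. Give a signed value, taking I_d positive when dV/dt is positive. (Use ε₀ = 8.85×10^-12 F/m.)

2.44×10^-5 A

C = ε₀A/d = (8.85×10^-12)(1.15×10^-3)/(2.96×10^-3) = 3.438×10^-12 F. dV/dt = V₀ω·cos(ωt); at ωt = 1.2308 rad this factor is 0.3335.
I_d = C dV/dt = (3.438×10^-12)(235)(9.05×10^4)(0.3335) = 2.44×10^-5 A.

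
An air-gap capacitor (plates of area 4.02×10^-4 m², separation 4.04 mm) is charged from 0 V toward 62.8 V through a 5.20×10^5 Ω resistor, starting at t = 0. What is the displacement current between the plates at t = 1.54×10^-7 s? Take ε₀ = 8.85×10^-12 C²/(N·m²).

With C = ε₀A/d = (8.85×10^-12)(4.02×10^-4)/(4.04×10^-3) = 8.806×10^-13 F, the time constant is τ = RC = 4.579×10^-7 s, so t/τ = 0.3363 and e^(−t/τ) = 0.7144.
I_d = I_cond = (V₀/R) e^(−t/τ) = (1.208×10^-4)(0.7144) = 8.63×10^-5 A.

8.63×10^-5 A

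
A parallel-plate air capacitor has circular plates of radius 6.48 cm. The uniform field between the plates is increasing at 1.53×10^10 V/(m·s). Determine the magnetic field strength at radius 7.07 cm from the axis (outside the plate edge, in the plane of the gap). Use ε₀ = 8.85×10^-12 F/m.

Total displacement current: I_d = ε₀(πR²)(dE/dt) = (8.85×10^-12)(0.01319)(1.53×10^10) = 1.786×10^-3 A.
Outside the plates the loop encloses all of I_d, so B·2πr = μ₀ I_d and B = 5.05×10^-9 T.

5.05×10^-9 T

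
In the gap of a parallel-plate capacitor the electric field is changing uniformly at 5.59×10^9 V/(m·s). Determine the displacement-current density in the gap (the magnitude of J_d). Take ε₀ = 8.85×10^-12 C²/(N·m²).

The displacement-current density is ε₀ ∂E/∂t = (8.85×10^-12)(5.59×10^9) = 0.0495 A/m².

0.0495 A/m²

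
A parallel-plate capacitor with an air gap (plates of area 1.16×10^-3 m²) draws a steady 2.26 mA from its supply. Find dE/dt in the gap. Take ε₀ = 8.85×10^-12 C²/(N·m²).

Charge continuity gives I_d = I = 2.26×10^-3 A between the plates.
Inverting I_d = ε₀ A dE/dt gives dE/dt = 2.26×10^-3 / (8.85×10^-12 · 1.16×10^-3) = 2.20×10^11 V/(m·s).

2.20×10^11 V/(m·s)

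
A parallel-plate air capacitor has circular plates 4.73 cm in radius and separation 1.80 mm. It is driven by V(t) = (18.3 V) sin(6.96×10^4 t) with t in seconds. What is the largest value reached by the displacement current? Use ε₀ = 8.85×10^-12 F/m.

C = ε₀A/d = (8.85×10^-12)(7.029×10^-3)/(1.80×10^-3) = 3.456×10^-11 F; ω = 6.96×10^4 rad/s.
I_d = C dV/dt, so |I_d|_max = C V₀ ω = (3.456×10^-11)(18.3)(6.96×10^4) = 4.40×10^-5 A.

4.40×10^-5 A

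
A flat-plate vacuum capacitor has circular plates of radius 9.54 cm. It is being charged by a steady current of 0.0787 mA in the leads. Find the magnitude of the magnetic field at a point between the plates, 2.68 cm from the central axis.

No conduction current crosses the gap, so I_d there equals the 7.87×10^-5 A in the leads.
An Ampèrian loop of radius r encloses a fraction (r/R)² of I_d. Then B·2πr = μ₀ I_d (r/R)², giving B = μ₀ I_d r/(2πR²) = 4.63×10^-11 T.

4.63×10^-11 T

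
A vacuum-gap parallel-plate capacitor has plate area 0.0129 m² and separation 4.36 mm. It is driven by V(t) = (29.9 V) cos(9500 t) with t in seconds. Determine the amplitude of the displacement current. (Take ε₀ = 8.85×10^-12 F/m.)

The displacement current equals the conduction current C dV/dt, which peaks at C V₀ ω.
With C = ε₀A/d = (8.85×10^-12)(0.0129)/(4.36×10^-3) = 2.618×10^-11 F and ω = 9500 rad/s, I_d,max = (2.618×10^-11)(29.9)(9500) = 7.44×10^-6 A.

7.44×10^-6 A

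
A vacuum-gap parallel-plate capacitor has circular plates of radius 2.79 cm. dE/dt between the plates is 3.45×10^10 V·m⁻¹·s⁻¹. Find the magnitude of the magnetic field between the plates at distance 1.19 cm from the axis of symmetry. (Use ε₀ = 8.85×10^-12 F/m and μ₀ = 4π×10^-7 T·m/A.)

I_d = ε₀ dΦ_E/dt = ε₀ πR² (dE/dt) = (8.85×10^-12)(2.445×10^-3)(3.45×10^10) = 7.465×10^-4 A through the full plate area.
An Ampèrian loop of radius r encloses a fraction (r/R)² of I_d. Then B·2πr = μ₀ I_d (r/R)², giving B = μ₀ I_d r/(2πR²) = 2.28×10^-9 T.

2.28×10^-9 T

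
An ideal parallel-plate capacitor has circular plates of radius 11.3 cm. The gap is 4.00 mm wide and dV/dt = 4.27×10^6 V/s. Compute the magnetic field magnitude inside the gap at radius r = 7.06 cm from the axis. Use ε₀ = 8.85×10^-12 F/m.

4.19×10^-10 T

I_d = C dV/dt with C = ε₀πR²/d = 8.874×10^-11 F, so I_d = (8.874×10^-11)(4.27×10^6) = 3.789×10^-4 A.
An Ampèrian loop of radius r encloses a fraction (r/R)² of I_d. Then B·2πr = μ₀ I_d (r/R)², giving B = μ₀ I_d r/(2πR²) = 4.19×10^-10 T.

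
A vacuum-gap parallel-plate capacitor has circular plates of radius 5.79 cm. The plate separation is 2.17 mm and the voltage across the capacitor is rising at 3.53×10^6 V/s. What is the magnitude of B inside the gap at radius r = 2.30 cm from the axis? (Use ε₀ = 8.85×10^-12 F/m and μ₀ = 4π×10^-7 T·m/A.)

2.08×10^-10 T

dE/dt = (dV/dt)/d = 1.627×10^9 V/(m·s); I_d = ε₀(πR²)(dE/dt) = (8.85×10^-12)(0.01053)(1.627×10^9) = 1.516×10^-4 A.
∮B·dl = μ₀ I_d,enc with I_d,enc = I_d r²/R² = 2.392×10^-5 A; so B = μ₀ I_d,enc/(2πr) = 2.08×10^-10 T.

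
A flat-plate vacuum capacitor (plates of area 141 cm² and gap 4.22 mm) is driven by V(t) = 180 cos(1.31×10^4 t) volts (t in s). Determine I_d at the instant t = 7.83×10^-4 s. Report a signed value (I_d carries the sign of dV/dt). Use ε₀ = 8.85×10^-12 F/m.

dE/dt = (V₀ω/d)·−sin(ωt) with ωt = 10.2573 rad: (180)(1.31×10^4)(0.7396)/(4.22×10^-3) = 4.133×10^8 V/(m·s).
I_d = ε₀ A dE/dt = (8.85×10^-12)(0.0141)(4.133×10^8) = 5.16×10^-5 A.

5.16×10^-5 A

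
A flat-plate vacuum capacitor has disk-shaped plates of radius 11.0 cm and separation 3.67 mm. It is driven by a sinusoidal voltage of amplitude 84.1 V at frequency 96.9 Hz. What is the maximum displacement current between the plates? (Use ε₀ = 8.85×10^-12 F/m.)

The displacement current equals the conduction current C dV/dt, which peaks at C V₀ ω.
With C = ε₀A/d = (8.85×10^-12)(0.03801)/(3.67×10^-3) = 9.166×10^-11 F and ω = 2πf = 608.8 rad/s, I_d,max = (9.166×10^-11)(84.1)(608.8) = 4.69×10^-6 A.

4.69×10^-6 A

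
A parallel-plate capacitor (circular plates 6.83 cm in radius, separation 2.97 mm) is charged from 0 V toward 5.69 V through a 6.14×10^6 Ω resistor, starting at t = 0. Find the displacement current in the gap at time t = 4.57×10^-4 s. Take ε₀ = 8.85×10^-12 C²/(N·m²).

C = ε₀A/d = (8.85×10^-12)(0.01466)/(2.97×10^-3) = 4.368×10^-11 F, so τ = RC = 2.682×10^-4 s.
The conduction current is I(t) = (V₀/R) e^(−t/τ), and the displacement current between the plates equals it.
t/τ = 1.704; I_d = (5.69/6.14×10^6) · e^(−1.704) = (9.267×10^-7)(0.1820) = 1.69×10^-7 A.

1.69×10^-7 A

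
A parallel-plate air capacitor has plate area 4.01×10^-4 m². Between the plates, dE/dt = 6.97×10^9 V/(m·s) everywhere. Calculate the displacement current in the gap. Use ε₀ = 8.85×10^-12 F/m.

2.47×10^-5 A

The displacement current is ε₀ times dΦ_E/dt = ε₀ A dE/dt = (8.85×10^-12)(4.01×10^-4)(6.97×10^9) = 2.47×10^-5 A.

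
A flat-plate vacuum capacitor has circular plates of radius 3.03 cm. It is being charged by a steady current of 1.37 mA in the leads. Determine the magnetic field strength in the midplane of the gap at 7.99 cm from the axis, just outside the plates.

3.43×10^-9 T

Between the plates the displacement current equals the wire current: I_d = 1.37 mA = 1.37×10^-3 A.
For r ≥ R the full I_d is enclosed: B = μ₀ I_d/(2πr) = (4π×10^-7)(1.37×10^-3)/(2π·0.0799) = 3.43×10^-9 T.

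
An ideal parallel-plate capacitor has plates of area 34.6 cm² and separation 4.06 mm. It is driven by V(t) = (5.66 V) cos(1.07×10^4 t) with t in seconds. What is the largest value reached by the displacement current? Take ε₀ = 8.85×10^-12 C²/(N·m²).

4.57×10^-7 A

The displacement current equals the conduction current C dV/dt, which peaks at C V₀ ω.
With C = ε₀A/d = (8.85×10^-12)(3.46×10^-3)/(4.06×10^-3) = 7.542×10^-12 F and ω = 1.07×10^4 rad/s, I_d,max = (7.542×10^-12)(5.66)(1.07×10^4) = 4.57×10^-7 A.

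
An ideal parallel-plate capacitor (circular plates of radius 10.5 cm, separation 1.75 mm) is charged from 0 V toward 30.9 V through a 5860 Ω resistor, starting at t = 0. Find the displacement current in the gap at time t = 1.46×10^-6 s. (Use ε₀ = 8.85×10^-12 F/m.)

1.27×10^-3 A

With C = ε₀A/d = (8.85×10^-12)(0.03464)/(1.75×10^-3) = 1.752×10^-10 F, the time constant is τ = RC = 1.027×10^-6 s, so t/τ = 1.422 and e^(−t/τ) = 0.2412.
I_d = I_cond = (V₀/R) e^(−t/τ) = (5.273×10^-3)(0.2412) = 1.27×10^-3 A.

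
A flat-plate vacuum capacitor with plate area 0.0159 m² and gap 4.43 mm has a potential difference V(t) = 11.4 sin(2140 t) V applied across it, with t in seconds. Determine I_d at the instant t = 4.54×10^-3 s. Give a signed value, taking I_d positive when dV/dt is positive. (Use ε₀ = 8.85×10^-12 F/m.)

C = ε₀A/d = (8.85×10^-12)(0.0159)/(4.43×10^-3) = 3.176×10^-11 F. dV/dt = V₀ω·cos(ωt); at ωt = 9.7156 rad this factor is -0.9580.
I_d = C dV/dt = (3.176×10^-11)(11.4)(2140)(-0.9580) = -7.42×10^-7 A.

-7.42×10^-7 A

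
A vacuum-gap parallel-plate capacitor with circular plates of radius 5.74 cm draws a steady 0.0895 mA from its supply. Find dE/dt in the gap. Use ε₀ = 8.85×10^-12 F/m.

The displacement current between the plates equals the conduction current, I_d = 0.0895 mA.
Inverting I_d = ε₀ A dE/dt gives dE/dt = 8.95×10^-5 / (8.85×10^-12 · 0.01035) = 9.77×10^8 V/(m·s).

9.77×10^8 V/(m·s)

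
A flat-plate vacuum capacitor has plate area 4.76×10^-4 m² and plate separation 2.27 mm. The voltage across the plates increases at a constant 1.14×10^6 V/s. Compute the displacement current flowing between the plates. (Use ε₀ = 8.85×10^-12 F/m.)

E = V/d so dE/dt = (dV/dt)/d = 5.022×10^8 V/(m·s), and I_d = ε₀ A dE/dt = (8.85×10^-12)(4.76×10^-4)(5.022×10^8) = 2.12×10^-6 A.

2.12×10^-6 A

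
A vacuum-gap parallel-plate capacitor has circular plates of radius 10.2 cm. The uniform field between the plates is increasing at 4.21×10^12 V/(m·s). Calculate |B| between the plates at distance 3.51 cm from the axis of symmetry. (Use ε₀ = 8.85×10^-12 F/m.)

8.22×10^-7 T

Total displacement current: I_d = ε₀(πR²)(dE/dt) = (8.85×10^-12)(0.03269)(4.21×10^12) = 1.218 A.
An Ampèrian loop of radius r encloses a fraction (r/R)² of I_d. Then B·2πr = μ₀ I_d (r/R)², giving B = μ₀ I_d r/(2πR²) = 8.22×10^-7 T.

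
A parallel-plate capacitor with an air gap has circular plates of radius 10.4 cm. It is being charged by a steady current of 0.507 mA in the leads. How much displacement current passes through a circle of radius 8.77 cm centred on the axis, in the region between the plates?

3.61×10^-4 A

No conduction current crosses the gap, so I_d there equals the 5.07×10^-4 A in the leads.
Through an area πr² the displacement current is I_d·(πr²/πR²) = I_d (r/R)² = 3.61×10^-4 A.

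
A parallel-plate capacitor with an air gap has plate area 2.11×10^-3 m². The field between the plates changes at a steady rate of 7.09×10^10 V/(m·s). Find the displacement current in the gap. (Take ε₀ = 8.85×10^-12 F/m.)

1.32×10^-3 A

The displacement current is ε₀ times dΦ_E/dt = ε₀ A dE/dt = (8.85×10^-12)(2.11×10^-3)(7.09×10^10) = 1.32×10^-3 A.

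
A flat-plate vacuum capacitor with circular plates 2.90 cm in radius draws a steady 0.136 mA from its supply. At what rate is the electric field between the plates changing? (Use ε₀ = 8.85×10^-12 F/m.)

By continuity, I_d in the gap equals the 0.136 mA flowing in the wire.
Since I_d = ε₀ A dE/dt, dE/dt = I_d/(ε₀A) = (1.36×10^-4)/((8.85×10^-12)(2.642×10^-3)) = 5.82×10^9 V/(m·s).

5.82×10^9 V/(m·s)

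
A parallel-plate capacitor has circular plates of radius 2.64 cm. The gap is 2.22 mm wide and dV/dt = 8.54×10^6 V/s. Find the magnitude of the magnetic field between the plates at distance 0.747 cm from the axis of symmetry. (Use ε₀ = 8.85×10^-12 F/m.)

1.60×10^-10 T

With E = V/d, dE/dt = 3.847×10^9 V/(m·s) and πR² = 2.190×10^-3 m², giving I_d = ε₀ πR² dE/dt = 7.456×10^-5 A.
An Ampèrian loop of radius r encloses a fraction (r/R)² of I_d. Then B·2πr = μ₀ I_d (r/R)², giving B = μ₀ I_d r/(2πR²) = 1.60×10^-10 T.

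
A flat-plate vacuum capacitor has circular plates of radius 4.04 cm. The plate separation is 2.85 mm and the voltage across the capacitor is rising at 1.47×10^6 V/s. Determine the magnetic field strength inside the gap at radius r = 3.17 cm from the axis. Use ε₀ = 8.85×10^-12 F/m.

9.09×10^-11 T

dE/dt = (dV/dt)/d = 5.158×10^8 V/(m·s); I_d = ε₀(πR²)(dE/dt) = (8.85×10^-12)(5.128×10^-3)(5.158×10^8) = 2.341×10^-5 A.
For r < R the Ampère–Maxwell law gives B(2πr) = μ₀ I_d (r²/R²), so B = μ₀ I_d r/(2πR²) = (4π×10^-7)(2.341×10^-5)(0.0317)/(2π·0.0404²) = 9.09×10^-11 T.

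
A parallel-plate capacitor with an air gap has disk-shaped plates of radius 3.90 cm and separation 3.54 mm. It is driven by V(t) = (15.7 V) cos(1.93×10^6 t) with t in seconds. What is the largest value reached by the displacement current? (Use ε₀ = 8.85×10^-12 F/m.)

3.62×10^-4 A

The displacement current equals the conduction current C dV/dt, which peaks at C V₀ ω.
With C = ε₀A/d = (8.85×10^-12)(4.778×10^-3)/(3.54×10^-3) = 1.195×10^-11 F and ω = 1.93×10^6 rad/s, I_d,max = (1.195×10^-11)(15.7)(1.93×10^6) = 3.62×10^-4 A.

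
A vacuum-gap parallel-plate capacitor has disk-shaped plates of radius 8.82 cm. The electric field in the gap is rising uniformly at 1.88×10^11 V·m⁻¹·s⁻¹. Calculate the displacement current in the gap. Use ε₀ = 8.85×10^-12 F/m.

0.0407 A

I_d = ε₀ A (dE/dt) = (8.85×10^-12)(0.02444 m²)(1.88×10^11) = 0.0407 A.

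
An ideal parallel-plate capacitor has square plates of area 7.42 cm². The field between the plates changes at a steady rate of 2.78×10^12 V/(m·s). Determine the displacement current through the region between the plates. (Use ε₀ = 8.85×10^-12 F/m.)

0.0183 A

I_d = ε₀ A (dE/dt) = (8.85×10^-12)(7.42×10^-4 m²)(2.78×10^12) = 0.0183 A.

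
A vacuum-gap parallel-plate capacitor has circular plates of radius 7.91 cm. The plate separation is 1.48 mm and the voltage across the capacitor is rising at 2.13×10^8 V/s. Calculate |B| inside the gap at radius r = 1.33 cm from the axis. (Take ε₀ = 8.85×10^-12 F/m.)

1.06×10^-8 T

dE/dt = (dV/dt)/d = 1.439×10^11 V/(m·s); I_d = ε₀(πR²)(dE/dt) = (8.85×10^-12)(0.01966)(1.439×10^11) = 0.02504 A.
An Ampèrian loop of radius r encloses a fraction (r/R)² of I_d. Then B·2πr = μ₀ I_d (r/R)², giving B = μ₀ I_d r/(2πR²) = 1.06×10^-8 T.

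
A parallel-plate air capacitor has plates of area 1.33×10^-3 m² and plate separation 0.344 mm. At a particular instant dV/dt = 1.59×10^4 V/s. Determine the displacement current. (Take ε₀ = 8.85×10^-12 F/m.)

The displacement current equals the charging current C dV/dt. With C = ε₀A/d = (8.85×10^-12)(1.33×10^-3)/(3.44×10^-4) = 3.422×10^-11 F, I_d = (3.422×10^-11)(1.59×10^4) = 5.44×10^-7 A.

5.44×10^-7 A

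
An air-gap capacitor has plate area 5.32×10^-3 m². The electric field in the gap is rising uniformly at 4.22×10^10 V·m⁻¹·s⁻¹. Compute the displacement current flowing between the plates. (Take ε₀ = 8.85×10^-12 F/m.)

With a uniform field, Φ_E = EA, so I_d = ε₀ A dE/dt = 1.99×10^-3 A.

1.99×10^-3 A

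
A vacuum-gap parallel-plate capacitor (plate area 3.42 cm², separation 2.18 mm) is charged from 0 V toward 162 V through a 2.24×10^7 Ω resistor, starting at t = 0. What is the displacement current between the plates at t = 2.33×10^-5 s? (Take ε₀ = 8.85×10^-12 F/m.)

3.42×10^-6 A

C = ε₀A/d = (8.85×10^-12)(3.42×10^-4)/(2.18×10^-3) = 1.388×10^-12 F and τ = RC = 3.109×10^-5 s. I_d in the gap equals the RC charging current.
I_d(t) = (V₀/R) e^(−t/τ) = 7.232×10^-6 · e^(−0.7494) = 3.42×10^-6 A.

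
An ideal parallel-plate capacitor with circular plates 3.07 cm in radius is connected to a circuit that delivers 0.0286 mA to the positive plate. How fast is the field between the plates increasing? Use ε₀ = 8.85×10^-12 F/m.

The displacement current between the plates equals the conduction current, I_d = 0.0286 mA.
Inverting I_d = ε₀ A dE/dt gives dE/dt = 2.86×10^-5 / (8.85×10^-12 · 2.961×10^-3) = 1.09×10^9 V/(m·s).

1.09×10^9 V/(m·s)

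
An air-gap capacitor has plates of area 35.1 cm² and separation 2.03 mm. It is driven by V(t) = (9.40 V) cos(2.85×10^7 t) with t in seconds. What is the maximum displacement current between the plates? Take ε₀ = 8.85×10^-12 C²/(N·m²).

The displacement current equals the conduction current C dV/dt, which peaks at C V₀ ω.
With C = ε₀A/d = (8.85×10^-12)(3.51×10^-3)/(2.03×10^-3) = 1.530×10^-11 F and ω = 2.85×10^7 rad/s, I_d,max = (1.530×10^-11)(9.40)(2.85×10^7) = 4.10×10^-3 A.

4.10×10^-3 A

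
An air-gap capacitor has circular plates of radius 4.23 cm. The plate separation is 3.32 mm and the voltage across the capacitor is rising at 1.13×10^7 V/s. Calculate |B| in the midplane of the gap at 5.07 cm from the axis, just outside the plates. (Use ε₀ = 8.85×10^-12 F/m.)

I_d = C dV/dt with C = ε₀πR²/d = 1.498×10^-11 F, so I_d = (1.498×10^-11)(1.13×10^7) = 1.693×10^-4 A.
For r ≥ R the full I_d is enclosed: B = μ₀ I_d/(2πr) = (4π×10^-7)(1.693×10^-4)/(2π·0.0507) = 6.68×10^-10 T.

6.68×10^-10 T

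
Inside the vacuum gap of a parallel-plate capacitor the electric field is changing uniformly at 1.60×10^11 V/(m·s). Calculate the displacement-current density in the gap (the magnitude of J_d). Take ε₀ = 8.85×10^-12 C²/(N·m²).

J_d = ε₀ ∂E/∂t, so J_d = 1.42 A/m².

1.42 A/m²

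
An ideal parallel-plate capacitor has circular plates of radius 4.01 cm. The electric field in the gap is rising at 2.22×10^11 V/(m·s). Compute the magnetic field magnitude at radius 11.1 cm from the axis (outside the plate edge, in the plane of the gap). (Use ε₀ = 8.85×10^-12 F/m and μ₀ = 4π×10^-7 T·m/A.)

I_d = ε₀ dΦ_E/dt = ε₀ πR² (dE/dt) = (8.85×10^-12)(5.052×10^-3)(2.22×10^11) = 9.926×10^-3 A through the full plate area.
With r > R the enclosed displacement current is the full I_d; B = μ₀ I_d / (2πr) = 1.79×10^-8 T.

1.79×10^-8 T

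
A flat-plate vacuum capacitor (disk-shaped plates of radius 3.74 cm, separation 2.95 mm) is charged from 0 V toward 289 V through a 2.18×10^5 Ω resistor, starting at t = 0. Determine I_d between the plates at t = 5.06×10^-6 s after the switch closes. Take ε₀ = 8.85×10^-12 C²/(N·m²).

With C = ε₀A/d = (8.85×10^-12)(4.394×10^-3)/(2.95×10^-3) = 1.318×10^-11 F, the time constant is τ = RC = 2.873×10^-6 s, so t/τ = 1.761 and e^(−t/τ) = 0.1719.
I_d = I_cond = (V₀/R) e^(−t/τ) = (1.326×10^-3)(0.1719) = 2.28×10^-4 A.

2.28×10^-4 A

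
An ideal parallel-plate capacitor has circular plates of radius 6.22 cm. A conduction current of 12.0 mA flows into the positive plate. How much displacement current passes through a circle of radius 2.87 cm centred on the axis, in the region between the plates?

2.55×10^-3 A

No conduction current crosses the gap, so I_d there equals the 0.0120 A in the leads.
Since J_d is uniform, the enclosed fraction is (r/R)² = 0.2129, giving I_d,enc = 2.55×10^-3 A.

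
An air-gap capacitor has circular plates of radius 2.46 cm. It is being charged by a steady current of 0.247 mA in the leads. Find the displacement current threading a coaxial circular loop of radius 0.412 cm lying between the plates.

Between the plates the displacement current equals the wire current: I_d = 0.247 mA = 2.47×10^-4 A.
The field is uniform, so I_d,enc = I_d (r/R)² = (2.47×10^-4)(0.412/2.46)² = 6.93×10^-6 A.

6.93×10^-6 A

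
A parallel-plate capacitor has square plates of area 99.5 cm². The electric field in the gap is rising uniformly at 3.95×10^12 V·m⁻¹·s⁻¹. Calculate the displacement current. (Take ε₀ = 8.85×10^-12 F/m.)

The displacement current is ε₀ times dΦ_E/dt = ε₀ A dE/dt = (8.85×10^-12)(9.95×10^-3)(3.95×10^12) = 0.348 A.

0.348 A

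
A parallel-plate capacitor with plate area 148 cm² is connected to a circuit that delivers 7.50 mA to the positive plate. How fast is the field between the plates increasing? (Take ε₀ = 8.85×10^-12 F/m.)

5.73×10^10 V/(m·s)

By continuity, I_d in the gap equals the 7.50 mA flowing in the wire.
Since I_d = ε₀ A dE/dt, dE/dt = I_d/(ε₀A) = (7.50×10^-3)/((8.85×10^-12)(0.0148)) = 5.73×10^10 V/(m·s).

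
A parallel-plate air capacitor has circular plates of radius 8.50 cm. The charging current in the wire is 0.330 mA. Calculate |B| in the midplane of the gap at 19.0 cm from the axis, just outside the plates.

3.47×10^-10 T

Between the plates the displacement current equals the wire current: I_d = 0.330 mA = 3.30×10^-4 A.
Outside the plates the loop encloses all of I_d, so B·2πr = μ₀ I_d and B = 3.47×10^-10 T.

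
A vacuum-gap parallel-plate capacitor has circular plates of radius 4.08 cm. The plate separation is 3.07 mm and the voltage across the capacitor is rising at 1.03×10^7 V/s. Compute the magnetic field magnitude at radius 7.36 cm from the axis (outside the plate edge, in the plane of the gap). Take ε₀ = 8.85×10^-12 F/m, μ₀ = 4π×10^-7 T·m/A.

With E = V/d, dE/dt = 3.355×10^9 V/(m·s) and πR² = 5.230×10^-3 m², giving I_d = ε₀ πR² dE/dt = 1.553×10^-4 A.
For r ≥ R the full I_d is enclosed: B = μ₀ I_d/(2πr) = (4π×10^-7)(1.553×10^-4)/(2π·0.0736) = 4.22×10^-10 T.

4.22×10^-10 T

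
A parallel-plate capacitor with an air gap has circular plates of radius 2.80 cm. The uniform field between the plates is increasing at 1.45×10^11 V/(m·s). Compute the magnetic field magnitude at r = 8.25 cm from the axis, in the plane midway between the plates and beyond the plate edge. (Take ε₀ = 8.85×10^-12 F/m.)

7.66×10^-9 T

Through the whole plate area (πR² = 2.463×10^-3 m²), I_d = ε₀ πR² dE/dt = 3.161×10^-3 A.
For r ≥ R the full I_d is enclosed: B = μ₀ I_d/(2πr) = (4π×10^-7)(3.161×10^-3)/(2π·0.0825) = 7.66×10^-9 T.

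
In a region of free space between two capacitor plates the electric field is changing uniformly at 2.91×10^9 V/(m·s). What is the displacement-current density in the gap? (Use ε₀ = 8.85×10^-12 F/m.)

The displacement-current density is ε₀ ∂E/∂t = (8.85×10^-12)(2.91×10^9) = 0.0258 A/m².

0.0258 A/m²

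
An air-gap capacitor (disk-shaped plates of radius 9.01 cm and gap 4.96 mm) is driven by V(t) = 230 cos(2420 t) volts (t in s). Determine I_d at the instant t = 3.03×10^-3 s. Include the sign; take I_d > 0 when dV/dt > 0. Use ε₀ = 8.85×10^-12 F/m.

-2.20×10^-5 A

C = ε₀A/d = (8.85×10^-12)(0.02550)/(4.96×10^-3) = 4.550×10^-11 F. dV/dt = V₀ω·−sin(ωt); at ωt = 7.3326 rad this factor is -0.8671.
I_d = C dV/dt = (4.550×10^-11)(230)(2420)(-0.8671) = -2.20×10^-5 A.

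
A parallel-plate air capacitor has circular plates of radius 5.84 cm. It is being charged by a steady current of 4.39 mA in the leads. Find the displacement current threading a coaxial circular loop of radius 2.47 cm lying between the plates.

By continuity the displacement current in the gap matches the conduction current: I_d = 4.39×10^-3 A.
Since J_d is uniform, the enclosed fraction is (r/R)² = 0.1789, giving I_d,enc = 7.85×10^-4 A.

7.85×10^-4 A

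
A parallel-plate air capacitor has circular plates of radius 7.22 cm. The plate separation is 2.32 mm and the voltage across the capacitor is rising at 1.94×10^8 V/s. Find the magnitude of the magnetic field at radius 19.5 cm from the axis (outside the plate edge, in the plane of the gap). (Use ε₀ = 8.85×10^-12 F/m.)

1.24×10^-8 T

I_d = C dV/dt with C = ε₀πR²/d = 6.248×10^-11 F, so I_d = (6.248×10^-11)(1.94×10^8) = 0.01212 A.
Outside the plates the loop encloses all of I_d, so B·2πr = μ₀ I_d and B = 1.24×10^-8 T.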